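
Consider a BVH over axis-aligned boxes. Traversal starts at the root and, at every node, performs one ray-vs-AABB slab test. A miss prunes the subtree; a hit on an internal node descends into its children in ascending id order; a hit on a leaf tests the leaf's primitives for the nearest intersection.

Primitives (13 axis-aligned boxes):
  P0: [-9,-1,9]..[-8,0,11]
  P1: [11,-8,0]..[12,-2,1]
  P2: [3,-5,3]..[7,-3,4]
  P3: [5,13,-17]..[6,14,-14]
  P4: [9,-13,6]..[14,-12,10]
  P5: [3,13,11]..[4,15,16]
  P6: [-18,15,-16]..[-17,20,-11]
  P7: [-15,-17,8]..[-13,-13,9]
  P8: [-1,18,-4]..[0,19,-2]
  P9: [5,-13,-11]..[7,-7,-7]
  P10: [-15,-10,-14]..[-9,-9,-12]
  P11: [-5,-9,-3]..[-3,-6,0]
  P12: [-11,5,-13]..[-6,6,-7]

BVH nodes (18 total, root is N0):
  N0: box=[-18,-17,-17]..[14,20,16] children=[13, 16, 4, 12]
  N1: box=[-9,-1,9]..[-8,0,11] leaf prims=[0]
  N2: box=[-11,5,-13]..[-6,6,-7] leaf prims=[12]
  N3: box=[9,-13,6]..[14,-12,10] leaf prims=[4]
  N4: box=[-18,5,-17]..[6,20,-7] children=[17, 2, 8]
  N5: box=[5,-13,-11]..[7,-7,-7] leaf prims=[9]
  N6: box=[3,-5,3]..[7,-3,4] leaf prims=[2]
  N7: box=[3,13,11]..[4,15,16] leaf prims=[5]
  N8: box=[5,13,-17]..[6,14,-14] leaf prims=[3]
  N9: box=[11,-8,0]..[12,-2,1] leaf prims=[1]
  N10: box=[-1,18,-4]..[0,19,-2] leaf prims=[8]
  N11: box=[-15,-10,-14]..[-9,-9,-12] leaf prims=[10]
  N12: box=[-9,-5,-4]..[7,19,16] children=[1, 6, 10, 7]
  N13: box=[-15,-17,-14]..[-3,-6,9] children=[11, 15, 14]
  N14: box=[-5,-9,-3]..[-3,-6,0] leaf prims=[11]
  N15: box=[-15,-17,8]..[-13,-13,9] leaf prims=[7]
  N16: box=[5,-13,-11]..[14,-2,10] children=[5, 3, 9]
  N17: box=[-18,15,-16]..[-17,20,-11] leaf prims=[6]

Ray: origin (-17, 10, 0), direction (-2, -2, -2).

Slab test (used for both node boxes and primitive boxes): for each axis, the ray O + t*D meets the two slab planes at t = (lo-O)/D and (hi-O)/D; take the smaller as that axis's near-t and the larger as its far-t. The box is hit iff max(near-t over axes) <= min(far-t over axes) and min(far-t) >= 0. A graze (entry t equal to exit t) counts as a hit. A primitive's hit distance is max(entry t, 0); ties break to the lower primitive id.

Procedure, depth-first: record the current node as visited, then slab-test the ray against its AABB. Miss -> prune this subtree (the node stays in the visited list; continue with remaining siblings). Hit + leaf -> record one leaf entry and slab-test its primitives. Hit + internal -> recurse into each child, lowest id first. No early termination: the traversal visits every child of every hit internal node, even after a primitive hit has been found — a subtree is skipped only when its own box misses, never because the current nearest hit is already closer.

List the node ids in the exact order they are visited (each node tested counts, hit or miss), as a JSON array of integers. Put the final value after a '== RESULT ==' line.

Trace the traversal:
N0 x:[-31/2,1/2] y:[-5,27/2] z:[-8,17/2] -> hit [-5,1/2], descend [4, 12, 13, 16]
  N4 x:[-23/2,1/2] y:[-5,5/2] z:[7/2,17/2] -> miss, prune
  N12 x:[-12,-4] y:[-9/2,15/2] z:[-8,2] -> miss, prune
  N13 x:[-7,-1] y:[8,27/2] z:[-9/2,7] -> miss, prune
  N16 x:[-31/2,-11] y:[6,23/2] z:[-5,11/2] -> miss, prune

5 AABB tests over nodes [0, 4, 12, 13, 16]; 0 leaves entered; closest miss.

== RESULT ==
[0, 4, 12, 13, 16]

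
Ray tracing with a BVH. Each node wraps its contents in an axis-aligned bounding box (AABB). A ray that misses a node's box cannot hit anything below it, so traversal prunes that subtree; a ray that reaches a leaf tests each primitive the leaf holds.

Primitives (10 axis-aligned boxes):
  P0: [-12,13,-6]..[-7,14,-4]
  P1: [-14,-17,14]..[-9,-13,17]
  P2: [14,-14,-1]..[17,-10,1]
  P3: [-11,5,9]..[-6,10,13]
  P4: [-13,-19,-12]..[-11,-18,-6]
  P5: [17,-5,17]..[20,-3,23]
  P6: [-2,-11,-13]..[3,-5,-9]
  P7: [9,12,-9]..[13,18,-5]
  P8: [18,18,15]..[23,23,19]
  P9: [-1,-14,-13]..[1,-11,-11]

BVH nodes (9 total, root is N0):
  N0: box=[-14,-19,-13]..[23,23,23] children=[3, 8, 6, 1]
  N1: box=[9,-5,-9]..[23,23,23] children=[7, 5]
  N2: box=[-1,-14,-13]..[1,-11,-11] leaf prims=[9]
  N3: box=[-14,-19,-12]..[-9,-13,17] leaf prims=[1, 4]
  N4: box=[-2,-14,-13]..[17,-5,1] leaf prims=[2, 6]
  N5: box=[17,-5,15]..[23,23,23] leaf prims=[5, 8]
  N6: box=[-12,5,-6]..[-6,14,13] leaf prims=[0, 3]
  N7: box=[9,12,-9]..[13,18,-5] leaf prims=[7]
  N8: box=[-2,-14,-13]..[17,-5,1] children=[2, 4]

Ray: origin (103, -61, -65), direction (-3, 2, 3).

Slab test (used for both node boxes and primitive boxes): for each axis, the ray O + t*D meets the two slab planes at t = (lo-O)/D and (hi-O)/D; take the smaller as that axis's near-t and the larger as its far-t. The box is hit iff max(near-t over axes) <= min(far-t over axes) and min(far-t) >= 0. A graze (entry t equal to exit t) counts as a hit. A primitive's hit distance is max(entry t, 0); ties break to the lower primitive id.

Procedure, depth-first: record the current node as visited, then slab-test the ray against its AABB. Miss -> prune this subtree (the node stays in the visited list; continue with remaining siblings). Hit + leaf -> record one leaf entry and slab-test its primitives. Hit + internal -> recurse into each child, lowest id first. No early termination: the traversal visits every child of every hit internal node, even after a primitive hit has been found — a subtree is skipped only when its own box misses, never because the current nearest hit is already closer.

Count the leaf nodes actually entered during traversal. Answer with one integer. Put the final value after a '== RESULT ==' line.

Trace the traversal:
N0 x:[80/3,39] y:[21,42] z:[52/3,88/3] -> hit [80/3,88/3], descend [1, 3, 6, 8]
  N1 x:[80/3,94/3] y:[28,42] z:[56/3,88/3] -> hit [28,88/3], descend [5, 7]
    N5 x:[80/3,86/3] y:[28,42] z:[80/3,88/3] -> hit [28,86/3] leaf, test {P5@t=28, P8(miss)}
    N7 x:[30,94/3] y:[73/2,79/2] z:[56/3,20] -> miss, prune
  N3 x:[112/3,39] y:[21,24] z:[53/3,82/3] -> miss, prune
  N6 x:[109/3,115/3] y:[33,75/2] z:[59/3,26] -> miss, prune
  N8 x:[86/3,35] y:[47/2,28] z:[52/3,22] -> miss, prune

Visited [0, 1, 5, 7, 3, 6, 8]. Tests: 7 box, 1 leaf. Nearest: P5.

== RESULT ==
1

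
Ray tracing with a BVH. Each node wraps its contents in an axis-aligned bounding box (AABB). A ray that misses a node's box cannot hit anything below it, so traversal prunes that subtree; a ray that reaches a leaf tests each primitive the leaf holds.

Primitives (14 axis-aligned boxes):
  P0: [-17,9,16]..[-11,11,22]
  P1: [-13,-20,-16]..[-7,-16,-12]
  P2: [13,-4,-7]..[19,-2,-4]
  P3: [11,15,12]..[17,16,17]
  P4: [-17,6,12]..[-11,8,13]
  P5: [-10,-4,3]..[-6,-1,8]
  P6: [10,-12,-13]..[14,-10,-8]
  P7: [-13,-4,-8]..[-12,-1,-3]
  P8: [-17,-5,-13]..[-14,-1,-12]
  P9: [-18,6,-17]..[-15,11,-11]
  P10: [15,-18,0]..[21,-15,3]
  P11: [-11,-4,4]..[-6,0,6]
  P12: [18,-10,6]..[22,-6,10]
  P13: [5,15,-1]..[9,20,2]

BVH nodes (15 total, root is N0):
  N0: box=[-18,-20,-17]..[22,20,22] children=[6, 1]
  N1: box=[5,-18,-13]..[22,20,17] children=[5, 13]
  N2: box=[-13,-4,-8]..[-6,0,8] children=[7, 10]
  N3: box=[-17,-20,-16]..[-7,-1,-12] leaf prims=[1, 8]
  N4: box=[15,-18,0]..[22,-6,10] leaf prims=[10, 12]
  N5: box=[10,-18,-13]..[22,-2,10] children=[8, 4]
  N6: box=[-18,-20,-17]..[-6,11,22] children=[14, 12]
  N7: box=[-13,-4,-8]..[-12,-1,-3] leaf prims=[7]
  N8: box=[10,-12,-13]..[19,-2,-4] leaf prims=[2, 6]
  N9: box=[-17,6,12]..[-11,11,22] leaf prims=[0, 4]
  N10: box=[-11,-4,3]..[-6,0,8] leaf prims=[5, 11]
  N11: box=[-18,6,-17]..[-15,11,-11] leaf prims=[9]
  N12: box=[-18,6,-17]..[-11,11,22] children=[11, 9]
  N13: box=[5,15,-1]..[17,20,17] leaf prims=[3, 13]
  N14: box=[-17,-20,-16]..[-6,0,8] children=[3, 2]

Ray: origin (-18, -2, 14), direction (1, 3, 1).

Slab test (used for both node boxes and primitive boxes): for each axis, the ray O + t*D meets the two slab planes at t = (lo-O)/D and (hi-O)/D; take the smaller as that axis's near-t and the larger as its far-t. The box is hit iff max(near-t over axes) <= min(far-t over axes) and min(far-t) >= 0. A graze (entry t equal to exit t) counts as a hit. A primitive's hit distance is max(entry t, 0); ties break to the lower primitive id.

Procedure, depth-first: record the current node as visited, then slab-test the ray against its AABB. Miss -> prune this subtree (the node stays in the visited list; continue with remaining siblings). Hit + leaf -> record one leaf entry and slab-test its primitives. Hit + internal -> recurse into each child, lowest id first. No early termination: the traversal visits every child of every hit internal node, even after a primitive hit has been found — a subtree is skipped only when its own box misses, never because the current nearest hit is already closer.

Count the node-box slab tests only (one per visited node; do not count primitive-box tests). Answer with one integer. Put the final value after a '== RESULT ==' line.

Traverse from the root:
N0 x:[0,40] y:[-6,22/3] z:[-31,8] -> hit [0,22/3], descend [1, 6]
  N1 x:[23,40] y:[-16/3,22/3] z:[-27,3] -> miss, prune
  N6 x:[0,12] y:[-6,13/3] z:[-31,8] -> hit [0,13/3], descend [12, 14]
    N12 x:[0,7] y:[8/3,13/3] z:[-31,8] -> hit [8/3,13/3], descend [9, 11]
      N9 x:[1,7] y:[8/3,13/3] z:[-2,8] -> hit [8/3,13/3] leaf, test {P0@t=11/3, P4(miss)}
      N11 x:[0,3] y:[8/3,13/3] z:[-31,-25] -> miss, prune
    N14 x:[1,12] y:[-6,2/3] z:[-30,-6] -> miss, prune

7 AABB tests over nodes [0, 1, 6, 12, 9, 11, 14]; 1 leaf entered; closest P0.

== RESULT ==
7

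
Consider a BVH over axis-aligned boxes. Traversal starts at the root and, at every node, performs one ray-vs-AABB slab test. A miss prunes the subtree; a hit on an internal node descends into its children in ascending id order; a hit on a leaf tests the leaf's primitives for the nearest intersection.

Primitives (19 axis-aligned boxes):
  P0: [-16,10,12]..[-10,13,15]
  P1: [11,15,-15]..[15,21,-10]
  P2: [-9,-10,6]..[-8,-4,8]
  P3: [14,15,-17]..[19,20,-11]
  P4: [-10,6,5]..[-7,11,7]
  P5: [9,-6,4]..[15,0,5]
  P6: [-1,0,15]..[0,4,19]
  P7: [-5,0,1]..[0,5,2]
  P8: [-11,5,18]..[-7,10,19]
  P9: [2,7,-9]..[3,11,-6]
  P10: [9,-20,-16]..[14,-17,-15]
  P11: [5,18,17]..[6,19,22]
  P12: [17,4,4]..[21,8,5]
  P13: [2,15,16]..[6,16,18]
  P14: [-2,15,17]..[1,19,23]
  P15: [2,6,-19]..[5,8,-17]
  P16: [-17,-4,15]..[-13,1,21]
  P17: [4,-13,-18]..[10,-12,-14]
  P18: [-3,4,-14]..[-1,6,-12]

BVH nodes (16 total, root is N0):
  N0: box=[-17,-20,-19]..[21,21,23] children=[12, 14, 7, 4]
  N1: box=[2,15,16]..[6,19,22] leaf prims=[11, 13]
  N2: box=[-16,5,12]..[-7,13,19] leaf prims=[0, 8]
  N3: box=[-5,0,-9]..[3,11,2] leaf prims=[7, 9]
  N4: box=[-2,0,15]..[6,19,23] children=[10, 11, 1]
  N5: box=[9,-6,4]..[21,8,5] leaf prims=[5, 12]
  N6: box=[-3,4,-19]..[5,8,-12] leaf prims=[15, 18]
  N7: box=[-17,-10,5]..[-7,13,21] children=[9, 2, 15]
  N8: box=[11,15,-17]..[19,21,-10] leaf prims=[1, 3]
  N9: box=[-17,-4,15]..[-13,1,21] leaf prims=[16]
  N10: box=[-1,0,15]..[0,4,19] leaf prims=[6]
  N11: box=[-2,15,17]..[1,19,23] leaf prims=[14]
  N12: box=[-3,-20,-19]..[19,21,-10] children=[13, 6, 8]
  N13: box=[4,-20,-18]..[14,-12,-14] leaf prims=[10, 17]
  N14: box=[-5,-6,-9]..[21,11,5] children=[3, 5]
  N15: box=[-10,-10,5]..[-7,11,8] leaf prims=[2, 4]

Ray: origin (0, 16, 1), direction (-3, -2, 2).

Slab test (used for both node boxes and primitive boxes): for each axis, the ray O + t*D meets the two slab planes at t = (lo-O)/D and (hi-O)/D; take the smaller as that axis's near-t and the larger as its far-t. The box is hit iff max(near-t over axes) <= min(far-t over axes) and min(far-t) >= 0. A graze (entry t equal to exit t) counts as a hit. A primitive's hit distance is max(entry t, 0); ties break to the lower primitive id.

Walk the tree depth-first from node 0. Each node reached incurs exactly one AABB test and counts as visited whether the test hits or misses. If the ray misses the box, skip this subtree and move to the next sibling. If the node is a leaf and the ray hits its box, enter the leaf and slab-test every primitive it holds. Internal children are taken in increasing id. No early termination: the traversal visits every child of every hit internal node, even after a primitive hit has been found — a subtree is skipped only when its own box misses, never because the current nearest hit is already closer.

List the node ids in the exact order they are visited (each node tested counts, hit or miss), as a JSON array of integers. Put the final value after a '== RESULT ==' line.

Trace the traversal:
N0 x:[-7,17/3] y:[-5/2,18] z:[-10,11] -> hit [-5/2,17/3], descend [4, 7, 12, 14]
  N4 x:[-2,2/3] y:[-3/2,8] z:[7,11] -> miss, prune
  N7 x:[7/3,17/3] y:[3/2,13] z:[2,10] -> hit [7/3,17/3], descend [2, 9, 15]
    N2 x:[7/3,16/3] y:[3/2,11/2] z:[11/2,9] -> miss, prune
    N9 x:[13/3,17/3] y:[15/2,10] z:[7,10] -> miss, prune
    N15 x:[7/3,10/3] y:[5/2,13] z:[2,7/2] -> hit [5/2,10/3] leaf, test {P2(miss), P4@t=5/2}
  N12 x:[-19/3,1] y:[-5/2,18] z:[-10,-11/2] -> miss, prune
  N14 x:[-7,5/3] y:[5/2,11] z:[-5,2] -> miss, prune

Summary -> nodes [0, 4, 7, 2, 9, 15, 12, 14]; box-tests=8; leaf-entries=1; first=P4

== RESULT ==
[0, 4, 7, 2, 9, 15, 12, 14]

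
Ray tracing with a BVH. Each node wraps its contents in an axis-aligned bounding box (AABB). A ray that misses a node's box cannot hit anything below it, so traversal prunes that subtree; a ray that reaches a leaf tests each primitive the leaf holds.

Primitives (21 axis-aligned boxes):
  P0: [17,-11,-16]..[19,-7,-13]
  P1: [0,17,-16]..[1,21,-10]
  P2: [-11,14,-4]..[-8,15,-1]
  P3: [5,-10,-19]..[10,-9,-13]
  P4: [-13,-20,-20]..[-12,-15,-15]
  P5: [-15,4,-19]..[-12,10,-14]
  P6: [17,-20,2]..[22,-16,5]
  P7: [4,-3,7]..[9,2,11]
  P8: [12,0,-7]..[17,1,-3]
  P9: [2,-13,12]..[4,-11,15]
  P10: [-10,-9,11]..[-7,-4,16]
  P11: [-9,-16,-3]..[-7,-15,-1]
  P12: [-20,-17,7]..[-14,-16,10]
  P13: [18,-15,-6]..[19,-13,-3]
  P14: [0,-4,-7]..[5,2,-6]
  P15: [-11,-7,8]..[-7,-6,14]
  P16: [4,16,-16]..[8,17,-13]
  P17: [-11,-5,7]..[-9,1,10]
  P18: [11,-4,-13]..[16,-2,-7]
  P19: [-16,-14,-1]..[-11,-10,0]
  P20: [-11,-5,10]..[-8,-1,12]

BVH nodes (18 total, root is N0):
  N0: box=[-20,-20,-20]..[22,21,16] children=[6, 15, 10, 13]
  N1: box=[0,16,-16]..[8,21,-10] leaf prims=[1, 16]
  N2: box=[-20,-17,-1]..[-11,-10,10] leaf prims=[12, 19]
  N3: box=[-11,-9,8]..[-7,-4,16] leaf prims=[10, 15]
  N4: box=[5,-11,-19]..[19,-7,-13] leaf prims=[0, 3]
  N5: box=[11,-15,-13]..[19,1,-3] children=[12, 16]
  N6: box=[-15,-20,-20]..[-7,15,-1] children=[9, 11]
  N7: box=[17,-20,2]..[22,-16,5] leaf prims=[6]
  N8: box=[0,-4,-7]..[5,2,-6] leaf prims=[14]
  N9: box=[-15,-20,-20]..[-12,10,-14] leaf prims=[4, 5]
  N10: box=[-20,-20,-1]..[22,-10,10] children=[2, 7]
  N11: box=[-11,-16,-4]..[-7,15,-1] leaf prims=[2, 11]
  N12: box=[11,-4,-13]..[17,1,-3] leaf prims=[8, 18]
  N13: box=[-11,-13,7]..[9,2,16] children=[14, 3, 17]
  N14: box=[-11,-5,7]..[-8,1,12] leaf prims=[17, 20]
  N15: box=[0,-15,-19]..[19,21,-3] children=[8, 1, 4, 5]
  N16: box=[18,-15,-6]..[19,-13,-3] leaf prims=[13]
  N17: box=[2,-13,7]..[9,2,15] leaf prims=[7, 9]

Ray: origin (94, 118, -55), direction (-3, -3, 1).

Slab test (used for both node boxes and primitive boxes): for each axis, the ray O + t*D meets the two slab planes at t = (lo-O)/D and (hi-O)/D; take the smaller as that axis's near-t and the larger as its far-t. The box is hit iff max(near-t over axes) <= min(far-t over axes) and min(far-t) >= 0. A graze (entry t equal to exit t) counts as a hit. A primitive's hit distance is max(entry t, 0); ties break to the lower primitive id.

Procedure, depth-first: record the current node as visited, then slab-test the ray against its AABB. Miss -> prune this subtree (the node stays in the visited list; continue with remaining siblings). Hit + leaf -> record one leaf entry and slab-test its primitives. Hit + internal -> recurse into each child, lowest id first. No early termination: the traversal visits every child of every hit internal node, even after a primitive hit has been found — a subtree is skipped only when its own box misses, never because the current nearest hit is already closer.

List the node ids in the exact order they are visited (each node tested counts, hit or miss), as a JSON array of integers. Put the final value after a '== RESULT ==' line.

Walk:
N0 x:[24,38] y:[97/3,46] z:[35,71] -> hit [35,38], descend [6, 10, 13, 15]
  N6 x:[101/3,109/3] y:[103/3,46] z:[35,54] -> hit [35,109/3], descend [9, 11]
    N9 x:[106/3,109/3] y:[36,46] z:[35,41] -> hit [36,109/3] leaf, test {P4(miss), P5@t=36}
    N11 x:[101/3,35] y:[103/3,134/3] z:[51,54] -> miss, prune
  N10 x:[24,38] y:[128/3,46] z:[54,65] -> miss, prune
  N13 x:[85/3,35] y:[116/3,131/3] z:[62,71] -> miss, prune
  N15 x:[25,94/3] y:[97/3,133/3] z:[36,52] -> miss, prune

7 AABB tests over nodes [0, 6, 9, 11, 10, 13, 15]; 1 leaf entered; closest P5.

== RESULT ==
[0, 6, 9, 11, 10, 13, 15]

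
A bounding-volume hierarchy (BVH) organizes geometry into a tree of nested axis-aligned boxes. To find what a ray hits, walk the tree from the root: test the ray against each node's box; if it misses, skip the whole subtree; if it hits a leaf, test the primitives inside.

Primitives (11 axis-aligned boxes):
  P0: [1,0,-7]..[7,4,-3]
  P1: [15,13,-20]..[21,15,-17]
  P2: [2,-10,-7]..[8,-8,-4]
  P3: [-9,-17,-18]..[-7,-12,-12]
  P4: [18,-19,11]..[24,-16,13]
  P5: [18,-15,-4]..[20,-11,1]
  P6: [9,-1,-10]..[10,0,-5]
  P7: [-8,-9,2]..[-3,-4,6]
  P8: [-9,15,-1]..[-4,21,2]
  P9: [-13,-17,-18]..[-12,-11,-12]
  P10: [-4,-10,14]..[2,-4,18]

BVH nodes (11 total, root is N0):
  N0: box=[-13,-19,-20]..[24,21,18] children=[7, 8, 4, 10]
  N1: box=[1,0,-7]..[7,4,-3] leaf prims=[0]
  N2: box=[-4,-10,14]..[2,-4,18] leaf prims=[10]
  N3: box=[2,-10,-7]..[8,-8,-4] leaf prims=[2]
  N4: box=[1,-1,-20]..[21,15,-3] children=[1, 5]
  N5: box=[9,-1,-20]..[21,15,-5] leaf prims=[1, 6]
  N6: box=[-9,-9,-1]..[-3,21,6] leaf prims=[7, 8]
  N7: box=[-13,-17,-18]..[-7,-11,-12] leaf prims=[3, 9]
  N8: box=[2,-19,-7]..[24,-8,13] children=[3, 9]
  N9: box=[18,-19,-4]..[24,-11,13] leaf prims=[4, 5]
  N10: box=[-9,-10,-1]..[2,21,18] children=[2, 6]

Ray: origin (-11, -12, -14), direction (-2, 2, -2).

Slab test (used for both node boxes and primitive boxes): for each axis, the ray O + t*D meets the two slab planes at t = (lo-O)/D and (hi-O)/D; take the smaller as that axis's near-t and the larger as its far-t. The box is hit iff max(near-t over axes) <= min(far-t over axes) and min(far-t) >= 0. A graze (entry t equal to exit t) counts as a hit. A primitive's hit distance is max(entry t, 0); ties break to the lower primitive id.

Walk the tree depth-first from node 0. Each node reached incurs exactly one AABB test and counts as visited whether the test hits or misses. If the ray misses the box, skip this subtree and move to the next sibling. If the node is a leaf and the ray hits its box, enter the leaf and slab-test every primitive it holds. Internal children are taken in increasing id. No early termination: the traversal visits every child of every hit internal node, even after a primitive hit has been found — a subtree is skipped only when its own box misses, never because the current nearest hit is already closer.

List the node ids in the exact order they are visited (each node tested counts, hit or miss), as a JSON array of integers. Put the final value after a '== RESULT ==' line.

Traverse from the root:
N0 x:[-35/2,1] y:[-7/2,33/2] z:[-16,3] -> hit [-7/2,1], descend [4, 7, 8, 10]
  N4 x:[-16,-6] y:[11/2,27/2] z:[-11/2,3] -> miss, prune
  N7 x:[-2,1] y:[-5/2,1/2] z:[-1,2] -> hit [-1,1/2] leaf, test {P3(miss), P9@t=1/2}
  N8 x:[-35/2,-13/2] y:[-7/2,2] z:[-27/2,-7/2] -> miss, prune
  N10 x:[-13/2,-1] y:[1,33/2] z:[-16,-13/2] -> miss, prune

5 AABB tests over nodes [0, 4, 7, 8, 10]; 1 leaf entered; closest P9.

== RESULT ==
[0, 4, 7, 8, 10]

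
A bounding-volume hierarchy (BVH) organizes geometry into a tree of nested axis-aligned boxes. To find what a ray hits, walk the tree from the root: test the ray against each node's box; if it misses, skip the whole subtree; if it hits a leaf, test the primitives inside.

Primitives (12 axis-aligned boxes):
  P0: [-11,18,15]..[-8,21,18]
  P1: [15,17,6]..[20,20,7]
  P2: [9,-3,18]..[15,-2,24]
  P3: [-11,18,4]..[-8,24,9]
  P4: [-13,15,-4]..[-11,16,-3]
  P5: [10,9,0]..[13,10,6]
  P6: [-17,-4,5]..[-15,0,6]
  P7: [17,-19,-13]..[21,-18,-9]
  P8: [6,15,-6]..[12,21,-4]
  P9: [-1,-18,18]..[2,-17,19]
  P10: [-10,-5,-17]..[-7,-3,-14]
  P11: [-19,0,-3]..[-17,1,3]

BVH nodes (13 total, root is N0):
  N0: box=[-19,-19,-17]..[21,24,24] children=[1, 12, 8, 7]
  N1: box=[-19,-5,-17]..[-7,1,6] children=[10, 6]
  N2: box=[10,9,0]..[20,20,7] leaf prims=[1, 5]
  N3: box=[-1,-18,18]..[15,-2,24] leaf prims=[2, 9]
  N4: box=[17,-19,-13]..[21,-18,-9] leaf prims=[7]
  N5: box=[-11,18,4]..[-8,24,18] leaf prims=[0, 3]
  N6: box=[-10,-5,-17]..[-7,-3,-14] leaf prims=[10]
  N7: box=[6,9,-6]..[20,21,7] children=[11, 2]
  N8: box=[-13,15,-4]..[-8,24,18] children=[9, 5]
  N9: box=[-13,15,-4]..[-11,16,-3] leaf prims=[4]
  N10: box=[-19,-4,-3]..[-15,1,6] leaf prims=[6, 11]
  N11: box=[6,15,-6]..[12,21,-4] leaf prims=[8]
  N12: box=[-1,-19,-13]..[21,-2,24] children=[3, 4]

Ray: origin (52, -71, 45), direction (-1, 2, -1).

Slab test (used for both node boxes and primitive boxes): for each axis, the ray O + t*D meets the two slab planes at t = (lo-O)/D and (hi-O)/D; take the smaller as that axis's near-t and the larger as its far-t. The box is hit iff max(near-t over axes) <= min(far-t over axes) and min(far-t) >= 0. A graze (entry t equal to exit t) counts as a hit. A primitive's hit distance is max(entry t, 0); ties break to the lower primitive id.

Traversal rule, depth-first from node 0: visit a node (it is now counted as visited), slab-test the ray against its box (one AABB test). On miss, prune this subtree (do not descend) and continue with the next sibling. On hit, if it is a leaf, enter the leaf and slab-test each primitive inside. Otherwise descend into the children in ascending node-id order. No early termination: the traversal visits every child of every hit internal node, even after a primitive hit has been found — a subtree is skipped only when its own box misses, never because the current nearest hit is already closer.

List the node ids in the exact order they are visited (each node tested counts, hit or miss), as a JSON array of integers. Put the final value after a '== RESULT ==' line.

Trace the traversal:
N0 x:[31,71] y:[26,95/2] z:[21,62] -> hit [31,95/2], descend [1, 7, 8, 12]
  N1 x:[59,71] y:[33,36] z:[39,62] -> miss, prune
  N7 x:[32,46] y:[40,46] z:[38,51] -> hit [40,46], descend [2, 11]
    N2 x:[32,42] y:[40,91/2] z:[38,45] -> hit [40,42] leaf, test {P1(miss), P5@t=40}
    N11 x:[40,46] y:[43,46] z:[49,51] -> miss, prune
  N8 x:[60,65] y:[43,95/2] z:[27,49] -> miss, prune
  N12 x:[31,53] y:[26,69/2] z:[21,58] -> hit [31,69/2], descend [3, 4]
    N3 x:[37,53] y:[53/2,69/2] z:[21,27] -> miss, prune
    N4 x:[31,35] y:[26,53/2] z:[54,58] -> miss, prune

order=[0, 1, 7, 2, 11, 8, 12, 3, 4]  |boxes|=9  |leaves|=1  hit=P5

== RESULT ==
[0, 1, 7, 2, 11, 8, 12, 3, 4]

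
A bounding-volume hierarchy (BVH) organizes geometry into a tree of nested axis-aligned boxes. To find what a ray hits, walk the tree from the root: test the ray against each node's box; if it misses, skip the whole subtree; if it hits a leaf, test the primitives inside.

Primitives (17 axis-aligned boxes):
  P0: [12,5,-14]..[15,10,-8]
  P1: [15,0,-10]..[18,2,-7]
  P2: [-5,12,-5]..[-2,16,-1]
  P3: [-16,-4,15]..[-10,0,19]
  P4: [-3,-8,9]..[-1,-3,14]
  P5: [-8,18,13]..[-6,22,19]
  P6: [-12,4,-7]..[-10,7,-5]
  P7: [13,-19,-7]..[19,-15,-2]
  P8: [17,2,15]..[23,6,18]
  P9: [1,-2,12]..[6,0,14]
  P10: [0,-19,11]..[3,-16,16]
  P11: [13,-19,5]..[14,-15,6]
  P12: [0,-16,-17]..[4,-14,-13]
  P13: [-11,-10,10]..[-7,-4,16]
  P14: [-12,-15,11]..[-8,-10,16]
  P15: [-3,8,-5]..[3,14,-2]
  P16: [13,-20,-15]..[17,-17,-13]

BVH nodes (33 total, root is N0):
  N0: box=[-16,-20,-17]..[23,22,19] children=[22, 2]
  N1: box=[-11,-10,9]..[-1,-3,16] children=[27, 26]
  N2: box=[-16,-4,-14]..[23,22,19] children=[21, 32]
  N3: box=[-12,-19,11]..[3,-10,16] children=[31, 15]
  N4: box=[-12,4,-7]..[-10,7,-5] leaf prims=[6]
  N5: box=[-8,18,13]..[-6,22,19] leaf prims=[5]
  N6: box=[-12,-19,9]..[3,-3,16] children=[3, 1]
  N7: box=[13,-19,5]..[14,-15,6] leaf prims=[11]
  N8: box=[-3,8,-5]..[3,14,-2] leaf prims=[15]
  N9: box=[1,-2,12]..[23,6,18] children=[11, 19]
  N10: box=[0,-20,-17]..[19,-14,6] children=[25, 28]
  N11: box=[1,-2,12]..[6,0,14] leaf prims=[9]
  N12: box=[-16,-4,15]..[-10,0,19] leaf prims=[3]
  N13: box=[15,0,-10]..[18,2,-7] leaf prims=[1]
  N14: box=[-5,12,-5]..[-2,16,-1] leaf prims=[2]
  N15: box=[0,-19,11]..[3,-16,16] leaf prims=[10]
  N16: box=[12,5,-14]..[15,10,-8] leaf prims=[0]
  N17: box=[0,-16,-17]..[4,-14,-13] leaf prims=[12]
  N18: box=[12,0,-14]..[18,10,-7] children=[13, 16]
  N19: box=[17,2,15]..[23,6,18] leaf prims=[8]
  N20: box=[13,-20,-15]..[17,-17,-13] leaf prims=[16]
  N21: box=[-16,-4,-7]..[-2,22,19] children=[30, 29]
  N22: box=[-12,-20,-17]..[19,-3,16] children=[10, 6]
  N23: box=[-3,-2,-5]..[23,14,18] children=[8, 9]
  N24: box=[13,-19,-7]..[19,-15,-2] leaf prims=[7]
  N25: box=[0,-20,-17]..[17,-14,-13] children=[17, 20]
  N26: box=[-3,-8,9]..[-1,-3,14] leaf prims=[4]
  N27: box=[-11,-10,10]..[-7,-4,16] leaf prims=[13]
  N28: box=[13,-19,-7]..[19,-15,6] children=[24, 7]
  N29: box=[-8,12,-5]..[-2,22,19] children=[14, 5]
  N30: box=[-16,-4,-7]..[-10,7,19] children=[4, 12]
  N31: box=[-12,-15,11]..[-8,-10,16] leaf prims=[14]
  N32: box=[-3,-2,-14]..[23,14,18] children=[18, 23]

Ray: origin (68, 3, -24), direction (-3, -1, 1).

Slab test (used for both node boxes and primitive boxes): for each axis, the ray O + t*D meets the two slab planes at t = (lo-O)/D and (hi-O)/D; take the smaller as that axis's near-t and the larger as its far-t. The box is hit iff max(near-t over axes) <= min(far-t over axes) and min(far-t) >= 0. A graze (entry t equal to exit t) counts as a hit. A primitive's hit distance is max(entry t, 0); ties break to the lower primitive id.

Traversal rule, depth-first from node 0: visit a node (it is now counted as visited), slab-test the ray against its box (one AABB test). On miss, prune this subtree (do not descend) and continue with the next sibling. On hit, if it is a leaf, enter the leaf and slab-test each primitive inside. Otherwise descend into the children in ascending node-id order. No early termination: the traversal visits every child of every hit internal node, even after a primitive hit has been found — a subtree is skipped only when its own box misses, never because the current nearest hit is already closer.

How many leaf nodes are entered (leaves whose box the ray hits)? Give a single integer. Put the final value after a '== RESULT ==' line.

Trace the traversal:
N0 x:[15,28] y:[-19,23] z:[7,43] -> hit [15,23], descend [2, 22]
  N2 x:[15,28] y:[-19,7] z:[10,43] -> miss, prune
  N22 x:[49/3,80/3] y:[6,23] z:[7,40] -> hit [49/3,23], descend [6, 10]
    N6 x:[65/3,80/3] y:[6,22] z:[33,40] -> miss, prune
    N10 x:[49/3,68/3] y:[17,23] z:[7,30] -> hit [17,68/3], descend [25, 28]
      N25 x:[17,68/3] y:[17,23] z:[7,11] -> miss, prune
      N28 x:[49/3,55/3] y:[18,22] z:[17,30] -> hit [18,55/3], descend [7, 24]
        N7 x:[18,55/3] y:[18,22] z:[29,30] -> miss, prune
        N24 x:[49/3,55/3] y:[18,22] z:[17,22] -> hit [18,55/3] leaf, test {P7@t=18}

Visited [0, 2, 22, 6, 10, 25, 28, 7, 24]. Tests: 9 box, 1 leaf. Nearest: P7.

== RESULT ==
1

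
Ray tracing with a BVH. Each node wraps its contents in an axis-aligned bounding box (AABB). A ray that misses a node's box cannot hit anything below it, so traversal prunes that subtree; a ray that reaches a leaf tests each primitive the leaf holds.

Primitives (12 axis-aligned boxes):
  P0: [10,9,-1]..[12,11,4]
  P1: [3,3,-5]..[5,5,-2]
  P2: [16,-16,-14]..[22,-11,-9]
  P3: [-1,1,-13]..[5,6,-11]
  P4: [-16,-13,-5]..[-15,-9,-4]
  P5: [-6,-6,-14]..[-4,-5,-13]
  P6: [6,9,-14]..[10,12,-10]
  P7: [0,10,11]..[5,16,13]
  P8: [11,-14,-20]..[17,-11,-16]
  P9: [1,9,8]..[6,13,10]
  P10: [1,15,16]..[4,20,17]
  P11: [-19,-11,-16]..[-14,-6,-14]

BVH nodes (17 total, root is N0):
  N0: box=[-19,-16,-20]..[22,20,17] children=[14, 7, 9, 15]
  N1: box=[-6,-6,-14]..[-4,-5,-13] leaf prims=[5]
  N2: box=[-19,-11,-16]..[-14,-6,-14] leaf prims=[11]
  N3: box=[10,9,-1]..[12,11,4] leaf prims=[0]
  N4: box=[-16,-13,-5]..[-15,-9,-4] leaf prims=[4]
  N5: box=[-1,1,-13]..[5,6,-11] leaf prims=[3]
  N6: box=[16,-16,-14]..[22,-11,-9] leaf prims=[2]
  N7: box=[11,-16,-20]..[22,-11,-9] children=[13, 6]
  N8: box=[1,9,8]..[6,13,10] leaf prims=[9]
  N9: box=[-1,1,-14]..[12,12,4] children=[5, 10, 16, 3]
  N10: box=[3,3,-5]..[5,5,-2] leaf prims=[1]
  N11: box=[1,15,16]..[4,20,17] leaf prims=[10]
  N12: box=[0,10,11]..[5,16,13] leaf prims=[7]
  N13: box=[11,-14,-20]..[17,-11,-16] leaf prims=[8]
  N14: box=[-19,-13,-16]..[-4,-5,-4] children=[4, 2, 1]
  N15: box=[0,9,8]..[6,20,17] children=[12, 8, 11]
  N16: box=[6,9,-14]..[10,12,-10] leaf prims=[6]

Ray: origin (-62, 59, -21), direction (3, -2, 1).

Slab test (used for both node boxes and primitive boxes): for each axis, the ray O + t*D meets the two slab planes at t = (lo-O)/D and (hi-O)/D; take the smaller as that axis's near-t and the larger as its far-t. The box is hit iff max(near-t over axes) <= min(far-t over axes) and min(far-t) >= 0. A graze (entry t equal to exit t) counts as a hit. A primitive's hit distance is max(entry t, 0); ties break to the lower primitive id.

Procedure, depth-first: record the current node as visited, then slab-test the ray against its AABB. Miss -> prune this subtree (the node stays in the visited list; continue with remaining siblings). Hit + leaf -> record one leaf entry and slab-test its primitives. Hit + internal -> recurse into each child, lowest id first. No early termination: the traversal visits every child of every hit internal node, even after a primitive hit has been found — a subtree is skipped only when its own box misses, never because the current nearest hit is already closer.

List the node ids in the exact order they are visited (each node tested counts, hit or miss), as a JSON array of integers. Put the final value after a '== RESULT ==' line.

Trace the traversal:
N0 x:[43/3,28] y:[39/2,75/2] z:[1,38] -> hit [39/2,28], descend [7, 9, 14, 15]
  N7 x:[73/3,28] y:[35,75/2] z:[1,12] -> miss, prune
  N9 x:[61/3,74/3] y:[47/2,29] z:[7,25] -> hit [47/2,74/3], descend [3, 5, 10, 16]
    N3 x:[24,74/3] y:[24,25] z:[20,25] -> hit [24,74/3] leaf, test {P0@t=24}
    N5 x:[61/3,67/3] y:[53/2,29] z:[8,10] -> miss, prune
    N10 x:[65/3,67/3] y:[27,28] z:[16,19] -> miss, prune
    N16 x:[68/3,24] y:[47/2,25] z:[7,11] -> miss, prune
  N14 x:[43/3,58/3] y:[32,36] z:[5,17] -> miss, prune
  N15 x:[62/3,68/3] y:[39/2,25] z:[29,38] -> miss, prune

9 AABB tests over nodes [0, 7, 9, 3, 5, 10, 16, 14, 15]; 1 leaf entered; closest P0.

== RESULT ==
[0, 7, 9, 3, 5, 10, 16, 14, 15]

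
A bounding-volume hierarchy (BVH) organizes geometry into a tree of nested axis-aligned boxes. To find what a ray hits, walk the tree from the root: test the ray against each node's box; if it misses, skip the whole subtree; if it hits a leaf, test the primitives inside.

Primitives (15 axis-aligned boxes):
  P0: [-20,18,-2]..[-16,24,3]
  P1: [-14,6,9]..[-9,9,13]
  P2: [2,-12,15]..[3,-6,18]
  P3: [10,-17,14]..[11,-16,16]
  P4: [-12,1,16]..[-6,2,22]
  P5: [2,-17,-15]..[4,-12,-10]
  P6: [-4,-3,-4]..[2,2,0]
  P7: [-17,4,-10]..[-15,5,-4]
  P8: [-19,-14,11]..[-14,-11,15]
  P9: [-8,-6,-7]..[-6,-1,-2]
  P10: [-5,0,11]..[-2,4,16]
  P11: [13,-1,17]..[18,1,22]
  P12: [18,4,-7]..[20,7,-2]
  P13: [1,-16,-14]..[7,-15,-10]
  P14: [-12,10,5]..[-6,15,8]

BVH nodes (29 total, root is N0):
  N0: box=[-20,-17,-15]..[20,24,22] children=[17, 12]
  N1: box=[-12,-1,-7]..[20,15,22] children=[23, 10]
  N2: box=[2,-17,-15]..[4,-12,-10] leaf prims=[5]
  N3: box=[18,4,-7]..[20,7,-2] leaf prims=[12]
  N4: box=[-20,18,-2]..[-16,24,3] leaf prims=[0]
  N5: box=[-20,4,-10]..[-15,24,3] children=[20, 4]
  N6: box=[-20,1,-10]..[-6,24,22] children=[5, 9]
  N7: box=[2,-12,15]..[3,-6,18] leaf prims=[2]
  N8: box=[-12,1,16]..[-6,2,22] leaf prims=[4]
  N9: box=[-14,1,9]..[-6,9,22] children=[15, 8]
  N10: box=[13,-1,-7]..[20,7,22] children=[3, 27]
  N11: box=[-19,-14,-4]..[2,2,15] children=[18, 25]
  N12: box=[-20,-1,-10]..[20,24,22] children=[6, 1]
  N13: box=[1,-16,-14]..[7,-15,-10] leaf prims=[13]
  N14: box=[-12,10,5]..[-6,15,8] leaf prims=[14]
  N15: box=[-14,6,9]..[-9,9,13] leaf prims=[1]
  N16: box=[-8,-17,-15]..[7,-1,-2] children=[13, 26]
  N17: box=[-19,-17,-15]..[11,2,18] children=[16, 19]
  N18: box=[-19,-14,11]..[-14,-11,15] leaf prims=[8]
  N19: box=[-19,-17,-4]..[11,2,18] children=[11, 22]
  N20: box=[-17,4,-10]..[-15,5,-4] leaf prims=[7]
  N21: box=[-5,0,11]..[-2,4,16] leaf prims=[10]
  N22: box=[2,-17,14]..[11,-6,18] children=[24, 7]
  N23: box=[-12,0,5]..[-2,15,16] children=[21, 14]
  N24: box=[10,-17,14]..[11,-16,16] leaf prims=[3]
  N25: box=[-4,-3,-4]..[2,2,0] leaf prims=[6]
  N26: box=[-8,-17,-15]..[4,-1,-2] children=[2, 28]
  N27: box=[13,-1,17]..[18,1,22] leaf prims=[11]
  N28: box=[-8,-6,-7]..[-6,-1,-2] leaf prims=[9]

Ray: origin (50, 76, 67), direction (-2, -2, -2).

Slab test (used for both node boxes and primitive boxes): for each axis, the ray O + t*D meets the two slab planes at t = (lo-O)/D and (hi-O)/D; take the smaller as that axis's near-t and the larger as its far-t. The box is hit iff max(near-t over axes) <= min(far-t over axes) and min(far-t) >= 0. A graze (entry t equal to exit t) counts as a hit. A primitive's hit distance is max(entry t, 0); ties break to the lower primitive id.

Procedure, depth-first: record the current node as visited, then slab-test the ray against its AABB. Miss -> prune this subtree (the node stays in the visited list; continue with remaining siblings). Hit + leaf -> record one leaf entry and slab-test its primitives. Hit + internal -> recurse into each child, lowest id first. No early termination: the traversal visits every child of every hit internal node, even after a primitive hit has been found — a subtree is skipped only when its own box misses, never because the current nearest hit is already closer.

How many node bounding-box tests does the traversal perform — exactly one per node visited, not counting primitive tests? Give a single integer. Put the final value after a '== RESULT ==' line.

Walk:
N0 x:[15,35] y:[26,93/2] z:[45/2,41] -> hit [26,35], descend [12, 17]
  N12 x:[15,35] y:[26,77/2] z:[45/2,77/2] -> hit [26,35], descend [1, 6]
    N1 x:[15,31] y:[61/2,77/2] z:[45/2,37] -> hit [61/2,31], descend [10, 23]
      N10 x:[15,37/2] y:[69/2,77/2] z:[45/2,37] -> miss, prune
      N23 x:[26,31] y:[61/2,38] z:[51/2,31] -> hit [61/2,31], descend [14, 21]
        N14 x:[28,31] y:[61/2,33] z:[59/2,31] -> hit [61/2,31] leaf, test {P14@t=61/2}
        N21 x:[26,55/2] y:[36,38] z:[51/2,28] -> miss, prune
    N6 x:[28,35] y:[26,75/2] z:[45/2,77/2] -> hit [28,35], descend [5, 9]
      N5 x:[65/2,35] y:[26,36] z:[32,77/2] -> hit [65/2,35], descend [4, 20]
        N4 x:[33,35] y:[26,29] z:[32,69/2] -> miss, prune
        N20 x:[65/2,67/2] y:[71/2,36] z:[71/2,77/2] -> miss, prune
      N9 x:[28,32] y:[67/2,75/2] z:[45/2,29] -> miss, prune
  N17 x:[39/2,69/2] y:[37,93/2] z:[49/2,41] -> miss, prune

Visited [0, 12, 1, 10, 23, 14, 21, 6, 5, 4, 20, 9, 17]. Tests: 13 box, 1 leaf. Nearest: P14.

== RESULT ==
13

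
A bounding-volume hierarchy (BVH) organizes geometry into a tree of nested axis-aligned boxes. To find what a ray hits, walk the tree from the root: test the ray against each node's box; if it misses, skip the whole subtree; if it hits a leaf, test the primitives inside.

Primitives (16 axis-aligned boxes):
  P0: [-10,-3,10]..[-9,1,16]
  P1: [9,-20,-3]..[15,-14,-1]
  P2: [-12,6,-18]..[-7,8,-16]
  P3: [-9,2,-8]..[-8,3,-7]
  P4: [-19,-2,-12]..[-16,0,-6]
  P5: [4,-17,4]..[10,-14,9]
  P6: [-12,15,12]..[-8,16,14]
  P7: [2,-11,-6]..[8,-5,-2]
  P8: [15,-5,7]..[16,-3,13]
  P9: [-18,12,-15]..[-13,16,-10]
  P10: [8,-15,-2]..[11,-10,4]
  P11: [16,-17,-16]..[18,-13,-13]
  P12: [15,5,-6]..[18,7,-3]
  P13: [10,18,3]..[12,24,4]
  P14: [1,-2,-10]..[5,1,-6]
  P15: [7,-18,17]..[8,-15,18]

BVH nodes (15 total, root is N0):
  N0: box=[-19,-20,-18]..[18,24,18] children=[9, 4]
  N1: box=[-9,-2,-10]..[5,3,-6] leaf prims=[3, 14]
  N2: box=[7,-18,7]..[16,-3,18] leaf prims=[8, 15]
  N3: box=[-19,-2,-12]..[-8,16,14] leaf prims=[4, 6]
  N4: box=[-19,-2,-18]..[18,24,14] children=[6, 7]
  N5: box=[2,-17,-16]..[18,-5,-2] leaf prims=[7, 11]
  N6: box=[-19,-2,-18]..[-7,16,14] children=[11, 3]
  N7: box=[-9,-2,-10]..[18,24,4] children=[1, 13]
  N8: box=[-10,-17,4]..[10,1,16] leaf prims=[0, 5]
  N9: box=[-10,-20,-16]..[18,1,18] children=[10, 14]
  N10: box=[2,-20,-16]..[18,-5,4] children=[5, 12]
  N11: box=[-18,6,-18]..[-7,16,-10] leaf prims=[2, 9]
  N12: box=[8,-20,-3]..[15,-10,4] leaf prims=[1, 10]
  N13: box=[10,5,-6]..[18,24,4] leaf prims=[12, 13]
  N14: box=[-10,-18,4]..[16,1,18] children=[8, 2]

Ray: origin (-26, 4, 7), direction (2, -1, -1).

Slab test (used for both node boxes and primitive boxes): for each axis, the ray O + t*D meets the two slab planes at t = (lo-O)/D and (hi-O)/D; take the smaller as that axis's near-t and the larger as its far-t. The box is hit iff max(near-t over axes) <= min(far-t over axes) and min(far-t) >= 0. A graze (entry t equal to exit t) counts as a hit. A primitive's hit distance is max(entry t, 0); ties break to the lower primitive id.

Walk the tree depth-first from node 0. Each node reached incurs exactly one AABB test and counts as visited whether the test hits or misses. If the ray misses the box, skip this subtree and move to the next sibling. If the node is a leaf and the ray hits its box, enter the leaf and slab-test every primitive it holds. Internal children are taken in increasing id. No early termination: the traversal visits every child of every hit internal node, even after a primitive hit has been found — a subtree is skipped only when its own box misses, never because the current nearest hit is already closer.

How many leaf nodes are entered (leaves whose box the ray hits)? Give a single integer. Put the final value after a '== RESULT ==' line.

Trace the traversal:
N0 x:[7/2,22] y:[-20,24] z:[-11,25] -> hit [7/2,22], descend [4, 9]
  N4 x:[7/2,22] y:[-20,6] z:[-7,25] -> hit [7/2,6], descend [6, 7]
    N6 x:[7/2,19/2] y:[-12,6] z:[-7,25] -> hit [7/2,6], descend [3, 11]
      N3 x:[7/2,9] y:[-12,6] z:[-7,19] -> hit [7/2,6] leaf, test {P4(miss), P6(miss)}
      N11 x:[4,19/2] y:[-12,-2] z:[17,25] -> miss, prune
    N7 x:[17/2,22] y:[-20,6] z:[3,17] -> miss, prune
  N9 x:[8,22] y:[3,24] z:[-11,23] -> hit [8,22], descend [10, 14]
    N10 x:[14,22] y:[9,24] z:[3,23] -> hit [14,22], descend [5, 12]
      N5 x:[14,22] y:[9,21] z:[9,23] -> hit [14,21] leaf, test {P7(miss), P11@t=21}
      N12 x:[17,41/2] y:[14,24] z:[3,10] -> miss, prune
    N14 x:[8,21] y:[3,22] z:[-11,3] -> miss, prune

Visited [0, 4, 6, 3, 11, 7, 9, 10, 5, 12, 14]. Tests: 11 box, 2 leaf. Nearest: P11.

== RESULT ==
2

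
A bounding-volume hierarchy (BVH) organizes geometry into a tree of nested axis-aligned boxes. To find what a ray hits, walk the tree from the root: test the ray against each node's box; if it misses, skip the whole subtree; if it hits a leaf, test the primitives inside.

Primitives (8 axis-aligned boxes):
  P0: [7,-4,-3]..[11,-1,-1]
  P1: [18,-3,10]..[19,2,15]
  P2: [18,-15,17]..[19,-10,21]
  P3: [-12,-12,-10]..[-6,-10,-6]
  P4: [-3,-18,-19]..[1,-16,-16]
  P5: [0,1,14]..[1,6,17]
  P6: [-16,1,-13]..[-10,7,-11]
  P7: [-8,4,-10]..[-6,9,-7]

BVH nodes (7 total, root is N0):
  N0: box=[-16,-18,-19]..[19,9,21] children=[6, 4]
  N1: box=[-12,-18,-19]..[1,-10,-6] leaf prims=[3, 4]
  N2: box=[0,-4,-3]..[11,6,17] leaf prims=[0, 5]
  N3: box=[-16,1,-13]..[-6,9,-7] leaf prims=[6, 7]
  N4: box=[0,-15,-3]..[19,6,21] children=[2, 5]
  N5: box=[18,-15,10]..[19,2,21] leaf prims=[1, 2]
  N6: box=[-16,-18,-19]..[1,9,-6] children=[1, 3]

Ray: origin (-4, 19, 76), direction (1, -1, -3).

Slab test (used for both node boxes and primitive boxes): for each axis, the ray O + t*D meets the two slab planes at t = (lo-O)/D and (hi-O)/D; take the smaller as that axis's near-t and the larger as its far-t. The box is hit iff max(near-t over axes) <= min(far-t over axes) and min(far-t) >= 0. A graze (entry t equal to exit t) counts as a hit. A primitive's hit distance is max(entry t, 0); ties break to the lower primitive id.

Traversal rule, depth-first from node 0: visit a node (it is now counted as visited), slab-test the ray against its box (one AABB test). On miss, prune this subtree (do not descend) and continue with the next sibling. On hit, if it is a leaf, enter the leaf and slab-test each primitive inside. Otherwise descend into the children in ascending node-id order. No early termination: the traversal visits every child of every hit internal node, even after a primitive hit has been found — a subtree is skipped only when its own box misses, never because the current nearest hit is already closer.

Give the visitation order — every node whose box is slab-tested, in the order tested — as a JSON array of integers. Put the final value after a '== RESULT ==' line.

Walk:
N0 x:[-12,23] y:[10,37] z:[55/3,95/3] -> hit [55/3,23], descend [4, 6]
  N4 x:[4,23] y:[13,34] z:[55/3,79/3] -> hit [55/3,23], descend [2, 5]
    N2 x:[4,15] y:[13,23] z:[59/3,79/3] -> miss, prune
    N5 x:[22,23] y:[17,34] z:[55/3,22] -> hit [22,22] leaf, test {P1@t=22, P2(miss)}
  N6 x:[-12,5] y:[10,37] z:[82/3,95/3] -> miss, prune

order=[0, 4, 2, 5, 6]  |boxes|=5  |leaves|=1  hit=P1

== RESULT ==
[0, 4, 2, 5, 6]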